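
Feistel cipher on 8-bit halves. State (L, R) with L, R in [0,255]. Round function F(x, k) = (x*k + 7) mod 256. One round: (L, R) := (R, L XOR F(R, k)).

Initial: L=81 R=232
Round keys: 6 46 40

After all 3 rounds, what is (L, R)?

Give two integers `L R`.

Round 1 (k=6): L=232 R=38
Round 2 (k=46): L=38 R=51
Round 3 (k=40): L=51 R=217

Answer: 51 217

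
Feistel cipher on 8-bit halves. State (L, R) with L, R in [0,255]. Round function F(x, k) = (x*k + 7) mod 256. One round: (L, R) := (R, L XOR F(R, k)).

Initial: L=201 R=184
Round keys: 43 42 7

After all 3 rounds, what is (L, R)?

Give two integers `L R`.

Round 1 (k=43): L=184 R=38
Round 2 (k=42): L=38 R=251
Round 3 (k=7): L=251 R=194

Answer: 251 194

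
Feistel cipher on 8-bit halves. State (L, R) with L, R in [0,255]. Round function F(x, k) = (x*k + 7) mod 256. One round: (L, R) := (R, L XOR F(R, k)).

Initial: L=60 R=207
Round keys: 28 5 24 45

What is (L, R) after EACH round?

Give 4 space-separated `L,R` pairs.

Round 1 (k=28): L=207 R=151
Round 2 (k=5): L=151 R=53
Round 3 (k=24): L=53 R=104
Round 4 (k=45): L=104 R=122

Answer: 207,151 151,53 53,104 104,122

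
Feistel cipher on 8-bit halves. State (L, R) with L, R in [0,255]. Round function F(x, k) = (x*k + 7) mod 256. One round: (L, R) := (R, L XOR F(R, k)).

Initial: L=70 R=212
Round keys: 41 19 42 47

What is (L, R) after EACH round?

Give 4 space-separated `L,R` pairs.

Round 1 (k=41): L=212 R=189
Round 2 (k=19): L=189 R=218
Round 3 (k=42): L=218 R=118
Round 4 (k=47): L=118 R=107

Answer: 212,189 189,218 218,118 118,107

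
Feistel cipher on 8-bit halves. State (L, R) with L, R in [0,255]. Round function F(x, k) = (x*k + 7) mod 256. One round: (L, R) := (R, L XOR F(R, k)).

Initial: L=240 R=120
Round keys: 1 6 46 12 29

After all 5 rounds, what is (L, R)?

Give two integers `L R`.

Answer: 102 159

Derivation:
Round 1 (k=1): L=120 R=143
Round 2 (k=6): L=143 R=25
Round 3 (k=46): L=25 R=10
Round 4 (k=12): L=10 R=102
Round 5 (k=29): L=102 R=159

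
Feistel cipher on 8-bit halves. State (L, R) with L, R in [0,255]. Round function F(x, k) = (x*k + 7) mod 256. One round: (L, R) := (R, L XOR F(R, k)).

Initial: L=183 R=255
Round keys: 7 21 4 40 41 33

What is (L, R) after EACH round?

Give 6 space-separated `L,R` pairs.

Round 1 (k=7): L=255 R=183
Round 2 (k=21): L=183 R=245
Round 3 (k=4): L=245 R=108
Round 4 (k=40): L=108 R=18
Round 5 (k=41): L=18 R=133
Round 6 (k=33): L=133 R=62

Answer: 255,183 183,245 245,108 108,18 18,133 133,62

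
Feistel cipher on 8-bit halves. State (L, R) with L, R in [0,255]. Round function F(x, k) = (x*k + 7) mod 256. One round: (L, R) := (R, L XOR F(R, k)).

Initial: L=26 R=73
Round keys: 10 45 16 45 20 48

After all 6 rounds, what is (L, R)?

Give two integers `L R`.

Answer: 251 91

Derivation:
Round 1 (k=10): L=73 R=251
Round 2 (k=45): L=251 R=111
Round 3 (k=16): L=111 R=12
Round 4 (k=45): L=12 R=76
Round 5 (k=20): L=76 R=251
Round 6 (k=48): L=251 R=91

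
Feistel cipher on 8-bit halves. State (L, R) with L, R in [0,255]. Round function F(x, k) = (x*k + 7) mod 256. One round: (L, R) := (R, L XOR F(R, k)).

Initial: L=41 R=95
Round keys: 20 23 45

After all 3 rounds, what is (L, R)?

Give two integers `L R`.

Round 1 (k=20): L=95 R=90
Round 2 (k=23): L=90 R=66
Round 3 (k=45): L=66 R=251

Answer: 66 251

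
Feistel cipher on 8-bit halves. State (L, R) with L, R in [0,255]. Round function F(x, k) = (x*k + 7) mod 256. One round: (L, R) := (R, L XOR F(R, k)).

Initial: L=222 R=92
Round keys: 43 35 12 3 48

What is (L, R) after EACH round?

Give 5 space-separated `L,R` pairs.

Round 1 (k=43): L=92 R=165
Round 2 (k=35): L=165 R=202
Round 3 (k=12): L=202 R=218
Round 4 (k=3): L=218 R=95
Round 5 (k=48): L=95 R=13

Answer: 92,165 165,202 202,218 218,95 95,13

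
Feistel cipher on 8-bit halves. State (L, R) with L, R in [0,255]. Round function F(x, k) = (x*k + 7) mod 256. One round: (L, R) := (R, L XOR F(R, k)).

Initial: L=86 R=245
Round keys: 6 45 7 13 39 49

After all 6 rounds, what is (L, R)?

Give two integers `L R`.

Answer: 97 49

Derivation:
Round 1 (k=6): L=245 R=147
Round 2 (k=45): L=147 R=43
Round 3 (k=7): L=43 R=167
Round 4 (k=13): L=167 R=169
Round 5 (k=39): L=169 R=97
Round 6 (k=49): L=97 R=49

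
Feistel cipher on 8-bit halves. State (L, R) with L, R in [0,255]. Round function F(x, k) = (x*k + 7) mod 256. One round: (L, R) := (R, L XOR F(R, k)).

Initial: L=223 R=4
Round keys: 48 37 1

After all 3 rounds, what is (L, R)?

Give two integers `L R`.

Answer: 123 154

Derivation:
Round 1 (k=48): L=4 R=24
Round 2 (k=37): L=24 R=123
Round 3 (k=1): L=123 R=154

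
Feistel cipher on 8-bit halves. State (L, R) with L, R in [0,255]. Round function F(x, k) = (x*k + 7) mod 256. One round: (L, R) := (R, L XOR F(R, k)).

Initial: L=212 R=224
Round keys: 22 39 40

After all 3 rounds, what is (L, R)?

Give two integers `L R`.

Round 1 (k=22): L=224 R=147
Round 2 (k=39): L=147 R=140
Round 3 (k=40): L=140 R=116

Answer: 140 116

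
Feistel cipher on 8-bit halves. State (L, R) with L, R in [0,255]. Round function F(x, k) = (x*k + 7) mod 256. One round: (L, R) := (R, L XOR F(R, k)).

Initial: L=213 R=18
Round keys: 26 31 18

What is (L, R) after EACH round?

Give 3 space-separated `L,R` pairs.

Round 1 (k=26): L=18 R=14
Round 2 (k=31): L=14 R=171
Round 3 (k=18): L=171 R=3

Answer: 18,14 14,171 171,3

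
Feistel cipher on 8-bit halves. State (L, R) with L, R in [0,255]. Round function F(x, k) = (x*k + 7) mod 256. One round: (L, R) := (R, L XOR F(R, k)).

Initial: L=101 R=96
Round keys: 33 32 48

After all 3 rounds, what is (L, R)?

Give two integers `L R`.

Answer: 39 85

Derivation:
Round 1 (k=33): L=96 R=2
Round 2 (k=32): L=2 R=39
Round 3 (k=48): L=39 R=85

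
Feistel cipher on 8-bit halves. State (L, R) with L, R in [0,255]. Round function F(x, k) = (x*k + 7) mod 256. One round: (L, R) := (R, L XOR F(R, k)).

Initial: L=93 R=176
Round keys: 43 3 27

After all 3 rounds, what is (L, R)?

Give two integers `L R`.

Answer: 213 180

Derivation:
Round 1 (k=43): L=176 R=202
Round 2 (k=3): L=202 R=213
Round 3 (k=27): L=213 R=180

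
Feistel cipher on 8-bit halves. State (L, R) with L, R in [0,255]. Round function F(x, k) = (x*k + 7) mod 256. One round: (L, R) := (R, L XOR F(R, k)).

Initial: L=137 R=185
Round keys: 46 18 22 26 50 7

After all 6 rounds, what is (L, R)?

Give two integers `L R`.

Answer: 202 214

Derivation:
Round 1 (k=46): L=185 R=204
Round 2 (k=18): L=204 R=230
Round 3 (k=22): L=230 R=7
Round 4 (k=26): L=7 R=91
Round 5 (k=50): L=91 R=202
Round 6 (k=7): L=202 R=214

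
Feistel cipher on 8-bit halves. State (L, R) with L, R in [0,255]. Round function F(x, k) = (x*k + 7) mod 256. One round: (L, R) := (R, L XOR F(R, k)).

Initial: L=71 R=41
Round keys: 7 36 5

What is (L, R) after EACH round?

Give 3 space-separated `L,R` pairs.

Round 1 (k=7): L=41 R=97
Round 2 (k=36): L=97 R=130
Round 3 (k=5): L=130 R=240

Answer: 41,97 97,130 130,240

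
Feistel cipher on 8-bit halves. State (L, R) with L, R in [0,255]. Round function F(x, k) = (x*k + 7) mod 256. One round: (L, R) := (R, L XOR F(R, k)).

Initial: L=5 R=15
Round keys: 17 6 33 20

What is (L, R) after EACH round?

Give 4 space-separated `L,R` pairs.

Answer: 15,3 3,22 22,222 222,73

Derivation:
Round 1 (k=17): L=15 R=3
Round 2 (k=6): L=3 R=22
Round 3 (k=33): L=22 R=222
Round 4 (k=20): L=222 R=73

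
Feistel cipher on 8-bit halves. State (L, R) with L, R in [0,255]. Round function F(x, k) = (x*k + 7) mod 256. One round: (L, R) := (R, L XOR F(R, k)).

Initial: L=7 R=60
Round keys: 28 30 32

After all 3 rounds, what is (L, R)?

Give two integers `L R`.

Round 1 (k=28): L=60 R=144
Round 2 (k=30): L=144 R=219
Round 3 (k=32): L=219 R=247

Answer: 219 247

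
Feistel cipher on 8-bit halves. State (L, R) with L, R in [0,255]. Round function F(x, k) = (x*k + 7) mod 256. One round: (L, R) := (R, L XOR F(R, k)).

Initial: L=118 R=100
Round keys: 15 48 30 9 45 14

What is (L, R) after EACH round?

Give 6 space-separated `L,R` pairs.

Round 1 (k=15): L=100 R=149
Round 2 (k=48): L=149 R=147
Round 3 (k=30): L=147 R=212
Round 4 (k=9): L=212 R=232
Round 5 (k=45): L=232 R=27
Round 6 (k=14): L=27 R=105

Answer: 100,149 149,147 147,212 212,232 232,27 27,105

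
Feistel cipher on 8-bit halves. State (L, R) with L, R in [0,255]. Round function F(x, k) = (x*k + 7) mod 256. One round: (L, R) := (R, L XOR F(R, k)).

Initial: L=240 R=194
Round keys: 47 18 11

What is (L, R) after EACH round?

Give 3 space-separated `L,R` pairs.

Round 1 (k=47): L=194 R=85
Round 2 (k=18): L=85 R=195
Round 3 (k=11): L=195 R=61

Answer: 194,85 85,195 195,61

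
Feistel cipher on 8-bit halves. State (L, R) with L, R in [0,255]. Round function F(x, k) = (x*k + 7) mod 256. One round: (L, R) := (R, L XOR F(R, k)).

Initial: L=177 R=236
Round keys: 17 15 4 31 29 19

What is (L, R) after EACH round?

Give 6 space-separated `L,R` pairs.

Answer: 236,2 2,201 201,41 41,55 55,107 107,207

Derivation:
Round 1 (k=17): L=236 R=2
Round 2 (k=15): L=2 R=201
Round 3 (k=4): L=201 R=41
Round 4 (k=31): L=41 R=55
Round 5 (k=29): L=55 R=107
Round 6 (k=19): L=107 R=207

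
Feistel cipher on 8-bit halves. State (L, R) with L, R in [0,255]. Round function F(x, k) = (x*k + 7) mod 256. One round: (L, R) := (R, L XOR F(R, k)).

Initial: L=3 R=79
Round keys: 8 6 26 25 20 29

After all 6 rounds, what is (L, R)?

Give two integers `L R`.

Round 1 (k=8): L=79 R=124
Round 2 (k=6): L=124 R=160
Round 3 (k=26): L=160 R=59
Round 4 (k=25): L=59 R=106
Round 5 (k=20): L=106 R=116
Round 6 (k=29): L=116 R=65

Answer: 116 65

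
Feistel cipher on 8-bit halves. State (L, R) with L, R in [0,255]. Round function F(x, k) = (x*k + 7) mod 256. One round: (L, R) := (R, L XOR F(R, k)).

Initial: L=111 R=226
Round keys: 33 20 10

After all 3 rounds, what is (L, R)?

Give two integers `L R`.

Round 1 (k=33): L=226 R=70
Round 2 (k=20): L=70 R=157
Round 3 (k=10): L=157 R=111

Answer: 157 111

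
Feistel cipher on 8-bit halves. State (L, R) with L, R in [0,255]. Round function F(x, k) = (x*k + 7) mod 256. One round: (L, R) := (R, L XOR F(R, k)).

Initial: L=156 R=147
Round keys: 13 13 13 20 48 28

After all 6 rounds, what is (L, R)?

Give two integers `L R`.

Answer: 36 102

Derivation:
Round 1 (k=13): L=147 R=226
Round 2 (k=13): L=226 R=18
Round 3 (k=13): L=18 R=19
Round 4 (k=20): L=19 R=145
Round 5 (k=48): L=145 R=36
Round 6 (k=28): L=36 R=102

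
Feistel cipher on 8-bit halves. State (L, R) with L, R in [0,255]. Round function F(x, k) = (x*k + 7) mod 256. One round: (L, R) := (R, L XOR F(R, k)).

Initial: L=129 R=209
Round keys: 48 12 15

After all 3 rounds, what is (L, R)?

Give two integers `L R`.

Answer: 94 63

Derivation:
Round 1 (k=48): L=209 R=182
Round 2 (k=12): L=182 R=94
Round 3 (k=15): L=94 R=63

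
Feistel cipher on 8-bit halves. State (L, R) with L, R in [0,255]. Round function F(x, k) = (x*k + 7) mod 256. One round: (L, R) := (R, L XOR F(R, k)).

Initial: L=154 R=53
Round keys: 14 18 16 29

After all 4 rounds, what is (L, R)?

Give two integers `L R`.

Round 1 (k=14): L=53 R=119
Round 2 (k=18): L=119 R=80
Round 3 (k=16): L=80 R=112
Round 4 (k=29): L=112 R=231

Answer: 112 231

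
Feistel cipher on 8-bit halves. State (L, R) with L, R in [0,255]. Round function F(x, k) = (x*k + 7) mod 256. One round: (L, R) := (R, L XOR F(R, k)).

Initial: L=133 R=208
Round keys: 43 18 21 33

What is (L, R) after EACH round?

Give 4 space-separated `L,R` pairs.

Answer: 208,114 114,219 219,140 140,200

Derivation:
Round 1 (k=43): L=208 R=114
Round 2 (k=18): L=114 R=219
Round 3 (k=21): L=219 R=140
Round 4 (k=33): L=140 R=200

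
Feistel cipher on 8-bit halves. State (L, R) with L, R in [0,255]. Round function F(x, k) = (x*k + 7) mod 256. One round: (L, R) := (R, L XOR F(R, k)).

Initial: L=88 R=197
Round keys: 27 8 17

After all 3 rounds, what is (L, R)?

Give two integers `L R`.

Round 1 (k=27): L=197 R=150
Round 2 (k=8): L=150 R=114
Round 3 (k=17): L=114 R=15

Answer: 114 15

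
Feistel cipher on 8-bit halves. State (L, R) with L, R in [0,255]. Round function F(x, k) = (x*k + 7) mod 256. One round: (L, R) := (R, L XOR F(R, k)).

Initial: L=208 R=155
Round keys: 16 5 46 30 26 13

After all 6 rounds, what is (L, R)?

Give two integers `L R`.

Round 1 (k=16): L=155 R=103
Round 2 (k=5): L=103 R=145
Round 3 (k=46): L=145 R=114
Round 4 (k=30): L=114 R=242
Round 5 (k=26): L=242 R=233
Round 6 (k=13): L=233 R=46

Answer: 233 46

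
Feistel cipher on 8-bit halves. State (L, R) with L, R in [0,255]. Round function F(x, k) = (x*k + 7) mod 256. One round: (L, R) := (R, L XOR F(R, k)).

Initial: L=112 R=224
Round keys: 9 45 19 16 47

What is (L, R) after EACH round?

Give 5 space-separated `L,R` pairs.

Round 1 (k=9): L=224 R=151
Round 2 (k=45): L=151 R=114
Round 3 (k=19): L=114 R=234
Round 4 (k=16): L=234 R=213
Round 5 (k=47): L=213 R=200

Answer: 224,151 151,114 114,234 234,213 213,200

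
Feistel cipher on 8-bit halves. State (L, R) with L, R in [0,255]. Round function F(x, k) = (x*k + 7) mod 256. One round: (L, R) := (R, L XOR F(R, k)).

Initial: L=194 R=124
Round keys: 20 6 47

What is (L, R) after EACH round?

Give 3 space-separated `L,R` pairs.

Round 1 (k=20): L=124 R=117
Round 2 (k=6): L=117 R=185
Round 3 (k=47): L=185 R=139

Answer: 124,117 117,185 185,139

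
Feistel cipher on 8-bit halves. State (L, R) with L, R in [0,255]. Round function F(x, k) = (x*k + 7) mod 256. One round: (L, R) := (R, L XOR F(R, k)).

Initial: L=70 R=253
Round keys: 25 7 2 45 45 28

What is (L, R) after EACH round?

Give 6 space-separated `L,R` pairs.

Answer: 253,250 250,32 32,189 189,96 96,90 90,191

Derivation:
Round 1 (k=25): L=253 R=250
Round 2 (k=7): L=250 R=32
Round 3 (k=2): L=32 R=189
Round 4 (k=45): L=189 R=96
Round 5 (k=45): L=96 R=90
Round 6 (k=28): L=90 R=191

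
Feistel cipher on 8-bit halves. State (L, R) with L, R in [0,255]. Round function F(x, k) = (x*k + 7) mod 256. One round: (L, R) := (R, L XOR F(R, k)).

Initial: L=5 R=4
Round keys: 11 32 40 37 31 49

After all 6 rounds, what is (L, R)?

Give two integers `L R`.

Round 1 (k=11): L=4 R=54
Round 2 (k=32): L=54 R=195
Round 3 (k=40): L=195 R=73
Round 4 (k=37): L=73 R=87
Round 5 (k=31): L=87 R=217
Round 6 (k=49): L=217 R=199

Answer: 217 199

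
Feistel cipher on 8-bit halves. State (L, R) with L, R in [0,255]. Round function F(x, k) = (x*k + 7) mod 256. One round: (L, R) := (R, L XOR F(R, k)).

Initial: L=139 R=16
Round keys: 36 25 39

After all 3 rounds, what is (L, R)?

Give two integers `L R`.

Answer: 227 80

Derivation:
Round 1 (k=36): L=16 R=204
Round 2 (k=25): L=204 R=227
Round 3 (k=39): L=227 R=80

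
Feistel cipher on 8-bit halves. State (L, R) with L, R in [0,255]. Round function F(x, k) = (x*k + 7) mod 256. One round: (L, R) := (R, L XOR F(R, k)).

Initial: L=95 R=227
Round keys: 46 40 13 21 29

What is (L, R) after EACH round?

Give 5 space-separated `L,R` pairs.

Round 1 (k=46): L=227 R=142
Round 2 (k=40): L=142 R=212
Round 3 (k=13): L=212 R=69
Round 4 (k=21): L=69 R=100
Round 5 (k=29): L=100 R=30

Answer: 227,142 142,212 212,69 69,100 100,30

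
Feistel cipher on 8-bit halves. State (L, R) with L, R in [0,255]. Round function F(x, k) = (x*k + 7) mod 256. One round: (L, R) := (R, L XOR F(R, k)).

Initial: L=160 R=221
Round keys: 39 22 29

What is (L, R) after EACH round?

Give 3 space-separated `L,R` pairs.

Round 1 (k=39): L=221 R=18
Round 2 (k=22): L=18 R=78
Round 3 (k=29): L=78 R=207

Answer: 221,18 18,78 78,207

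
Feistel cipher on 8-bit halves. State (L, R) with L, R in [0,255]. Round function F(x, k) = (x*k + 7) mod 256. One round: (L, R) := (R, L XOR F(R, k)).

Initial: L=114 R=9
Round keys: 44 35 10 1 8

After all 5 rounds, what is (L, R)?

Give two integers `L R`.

Answer: 136 3

Derivation:
Round 1 (k=44): L=9 R=225
Round 2 (k=35): L=225 R=195
Round 3 (k=10): L=195 R=68
Round 4 (k=1): L=68 R=136
Round 5 (k=8): L=136 R=3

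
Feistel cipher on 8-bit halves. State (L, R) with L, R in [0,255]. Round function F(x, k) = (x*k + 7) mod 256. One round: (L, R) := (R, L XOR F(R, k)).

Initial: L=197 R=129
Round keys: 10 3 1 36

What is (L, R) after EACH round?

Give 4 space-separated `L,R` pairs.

Round 1 (k=10): L=129 R=212
Round 2 (k=3): L=212 R=2
Round 3 (k=1): L=2 R=221
Round 4 (k=36): L=221 R=25

Answer: 129,212 212,2 2,221 221,25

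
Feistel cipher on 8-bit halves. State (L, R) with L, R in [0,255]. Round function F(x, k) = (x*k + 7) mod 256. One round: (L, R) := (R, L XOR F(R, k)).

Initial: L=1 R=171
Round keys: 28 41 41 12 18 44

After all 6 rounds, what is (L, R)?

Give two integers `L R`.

Answer: 210 110

Derivation:
Round 1 (k=28): L=171 R=186
Round 2 (k=41): L=186 R=122
Round 3 (k=41): L=122 R=43
Round 4 (k=12): L=43 R=113
Round 5 (k=18): L=113 R=210
Round 6 (k=44): L=210 R=110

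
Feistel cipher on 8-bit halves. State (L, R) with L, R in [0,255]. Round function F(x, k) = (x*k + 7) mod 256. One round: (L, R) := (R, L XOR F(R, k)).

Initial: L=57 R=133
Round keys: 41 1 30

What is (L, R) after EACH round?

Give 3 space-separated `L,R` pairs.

Answer: 133,109 109,241 241,40

Derivation:
Round 1 (k=41): L=133 R=109
Round 2 (k=1): L=109 R=241
Round 3 (k=30): L=241 R=40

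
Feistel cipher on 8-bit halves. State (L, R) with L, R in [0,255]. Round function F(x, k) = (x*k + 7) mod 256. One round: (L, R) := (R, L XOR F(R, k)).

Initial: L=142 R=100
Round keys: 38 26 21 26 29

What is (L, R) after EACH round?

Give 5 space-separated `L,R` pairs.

Round 1 (k=38): L=100 R=81
Round 2 (k=26): L=81 R=37
Round 3 (k=21): L=37 R=65
Round 4 (k=26): L=65 R=132
Round 5 (k=29): L=132 R=186

Answer: 100,81 81,37 37,65 65,132 132,186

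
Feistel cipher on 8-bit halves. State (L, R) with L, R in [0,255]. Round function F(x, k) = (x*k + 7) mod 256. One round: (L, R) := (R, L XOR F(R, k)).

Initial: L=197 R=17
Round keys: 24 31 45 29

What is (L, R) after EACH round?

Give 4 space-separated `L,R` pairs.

Round 1 (k=24): L=17 R=90
Round 2 (k=31): L=90 R=252
Round 3 (k=45): L=252 R=9
Round 4 (k=29): L=9 R=240

Answer: 17,90 90,252 252,9 9,240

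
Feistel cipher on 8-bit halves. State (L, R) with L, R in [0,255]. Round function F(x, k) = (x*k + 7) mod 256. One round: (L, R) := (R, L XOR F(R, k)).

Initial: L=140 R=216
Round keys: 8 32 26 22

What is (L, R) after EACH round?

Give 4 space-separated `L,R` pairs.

Answer: 216,75 75,191 191,38 38,244

Derivation:
Round 1 (k=8): L=216 R=75
Round 2 (k=32): L=75 R=191
Round 3 (k=26): L=191 R=38
Round 4 (k=22): L=38 R=244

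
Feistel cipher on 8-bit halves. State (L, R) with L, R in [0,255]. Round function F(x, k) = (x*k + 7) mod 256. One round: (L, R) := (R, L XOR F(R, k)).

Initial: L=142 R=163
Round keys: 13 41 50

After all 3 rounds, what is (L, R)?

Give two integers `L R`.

Answer: 100 79

Derivation:
Round 1 (k=13): L=163 R=192
Round 2 (k=41): L=192 R=100
Round 3 (k=50): L=100 R=79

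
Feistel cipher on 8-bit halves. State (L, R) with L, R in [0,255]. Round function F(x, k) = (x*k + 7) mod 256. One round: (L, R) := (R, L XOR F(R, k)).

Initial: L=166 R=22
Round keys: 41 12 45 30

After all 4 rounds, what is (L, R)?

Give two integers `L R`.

Round 1 (k=41): L=22 R=43
Round 2 (k=12): L=43 R=29
Round 3 (k=45): L=29 R=11
Round 4 (k=30): L=11 R=76

Answer: 11 76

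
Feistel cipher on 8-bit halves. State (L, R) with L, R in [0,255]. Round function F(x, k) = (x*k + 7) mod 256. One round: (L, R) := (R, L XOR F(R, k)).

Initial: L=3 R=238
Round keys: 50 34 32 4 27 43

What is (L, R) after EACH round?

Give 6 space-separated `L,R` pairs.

Answer: 238,128 128,233 233,167 167,74 74,114 114,103

Derivation:
Round 1 (k=50): L=238 R=128
Round 2 (k=34): L=128 R=233
Round 3 (k=32): L=233 R=167
Round 4 (k=4): L=167 R=74
Round 5 (k=27): L=74 R=114
Round 6 (k=43): L=114 R=103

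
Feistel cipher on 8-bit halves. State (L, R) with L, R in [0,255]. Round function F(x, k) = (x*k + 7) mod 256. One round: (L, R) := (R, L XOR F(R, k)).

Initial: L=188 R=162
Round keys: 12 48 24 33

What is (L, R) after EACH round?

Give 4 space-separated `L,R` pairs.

Answer: 162,35 35,53 53,220 220,86

Derivation:
Round 1 (k=12): L=162 R=35
Round 2 (k=48): L=35 R=53
Round 3 (k=24): L=53 R=220
Round 4 (k=33): L=220 R=86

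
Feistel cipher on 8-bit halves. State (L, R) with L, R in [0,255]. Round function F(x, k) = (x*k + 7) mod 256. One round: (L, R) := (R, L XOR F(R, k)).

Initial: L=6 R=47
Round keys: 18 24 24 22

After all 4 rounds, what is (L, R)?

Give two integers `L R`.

Round 1 (k=18): L=47 R=83
Round 2 (k=24): L=83 R=224
Round 3 (k=24): L=224 R=84
Round 4 (k=22): L=84 R=223

Answer: 84 223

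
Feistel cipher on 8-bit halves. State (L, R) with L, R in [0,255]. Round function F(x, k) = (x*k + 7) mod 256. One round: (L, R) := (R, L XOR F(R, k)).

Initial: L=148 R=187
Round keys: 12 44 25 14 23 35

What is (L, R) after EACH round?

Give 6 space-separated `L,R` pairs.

Round 1 (k=12): L=187 R=95
Round 2 (k=44): L=95 R=224
Round 3 (k=25): L=224 R=184
Round 4 (k=14): L=184 R=247
Round 5 (k=23): L=247 R=128
Round 6 (k=35): L=128 R=112

Answer: 187,95 95,224 224,184 184,247 247,128 128,112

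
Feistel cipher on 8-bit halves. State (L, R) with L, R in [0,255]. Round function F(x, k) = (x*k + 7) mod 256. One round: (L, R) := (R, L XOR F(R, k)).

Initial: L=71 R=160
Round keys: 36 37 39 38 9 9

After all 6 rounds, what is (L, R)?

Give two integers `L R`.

Answer: 79 126

Derivation:
Round 1 (k=36): L=160 R=192
Round 2 (k=37): L=192 R=103
Round 3 (k=39): L=103 R=120
Round 4 (k=38): L=120 R=176
Round 5 (k=9): L=176 R=79
Round 6 (k=9): L=79 R=126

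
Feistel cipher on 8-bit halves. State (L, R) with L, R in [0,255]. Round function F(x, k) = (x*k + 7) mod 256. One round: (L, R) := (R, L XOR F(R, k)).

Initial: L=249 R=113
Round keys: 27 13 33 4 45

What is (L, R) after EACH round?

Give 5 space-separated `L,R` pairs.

Answer: 113,11 11,231 231,197 197,252 252,150

Derivation:
Round 1 (k=27): L=113 R=11
Round 2 (k=13): L=11 R=231
Round 3 (k=33): L=231 R=197
Round 4 (k=4): L=197 R=252
Round 5 (k=45): L=252 R=150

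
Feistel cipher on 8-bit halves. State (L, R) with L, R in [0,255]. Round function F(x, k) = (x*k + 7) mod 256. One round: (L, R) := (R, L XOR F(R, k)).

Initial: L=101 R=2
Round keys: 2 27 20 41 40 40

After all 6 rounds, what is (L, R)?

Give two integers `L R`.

Round 1 (k=2): L=2 R=110
Round 2 (k=27): L=110 R=163
Round 3 (k=20): L=163 R=173
Round 4 (k=41): L=173 R=31
Round 5 (k=40): L=31 R=114
Round 6 (k=40): L=114 R=200

Answer: 114 200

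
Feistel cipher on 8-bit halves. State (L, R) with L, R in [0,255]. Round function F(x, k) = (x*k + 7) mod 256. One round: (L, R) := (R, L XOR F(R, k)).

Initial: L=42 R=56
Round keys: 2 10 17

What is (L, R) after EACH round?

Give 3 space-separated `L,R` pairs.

Answer: 56,93 93,145 145,245

Derivation:
Round 1 (k=2): L=56 R=93
Round 2 (k=10): L=93 R=145
Round 3 (k=17): L=145 R=245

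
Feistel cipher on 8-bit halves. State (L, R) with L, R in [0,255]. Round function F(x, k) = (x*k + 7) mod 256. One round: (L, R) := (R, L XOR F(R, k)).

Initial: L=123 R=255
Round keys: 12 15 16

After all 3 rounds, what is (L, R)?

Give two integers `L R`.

Round 1 (k=12): L=255 R=128
Round 2 (k=15): L=128 R=120
Round 3 (k=16): L=120 R=7

Answer: 120 7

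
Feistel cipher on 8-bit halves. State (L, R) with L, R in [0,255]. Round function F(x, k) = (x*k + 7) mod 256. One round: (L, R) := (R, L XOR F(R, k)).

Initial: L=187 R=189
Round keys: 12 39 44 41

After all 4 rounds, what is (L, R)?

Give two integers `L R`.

Answer: 71 180

Derivation:
Round 1 (k=12): L=189 R=88
Round 2 (k=39): L=88 R=210
Round 3 (k=44): L=210 R=71
Round 4 (k=41): L=71 R=180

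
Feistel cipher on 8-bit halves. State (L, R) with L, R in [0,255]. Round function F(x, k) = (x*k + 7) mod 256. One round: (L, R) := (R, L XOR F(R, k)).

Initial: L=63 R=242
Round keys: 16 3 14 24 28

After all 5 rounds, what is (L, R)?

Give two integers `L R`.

Round 1 (k=16): L=242 R=24
Round 2 (k=3): L=24 R=189
Round 3 (k=14): L=189 R=69
Round 4 (k=24): L=69 R=194
Round 5 (k=28): L=194 R=122

Answer: 194 122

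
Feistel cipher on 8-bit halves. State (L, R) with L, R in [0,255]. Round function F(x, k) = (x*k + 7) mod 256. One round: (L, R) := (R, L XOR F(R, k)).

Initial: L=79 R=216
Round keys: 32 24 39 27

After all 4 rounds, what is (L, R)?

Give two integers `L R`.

Round 1 (k=32): L=216 R=72
Round 2 (k=24): L=72 R=31
Round 3 (k=39): L=31 R=136
Round 4 (k=27): L=136 R=64

Answer: 136 64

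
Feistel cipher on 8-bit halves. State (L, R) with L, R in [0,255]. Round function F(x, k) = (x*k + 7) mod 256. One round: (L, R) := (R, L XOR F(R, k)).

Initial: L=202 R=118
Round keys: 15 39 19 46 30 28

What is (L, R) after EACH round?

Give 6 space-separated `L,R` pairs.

Round 1 (k=15): L=118 R=59
Round 2 (k=39): L=59 R=114
Round 3 (k=19): L=114 R=70
Round 4 (k=46): L=70 R=233
Round 5 (k=30): L=233 R=19
Round 6 (k=28): L=19 R=242

Answer: 118,59 59,114 114,70 70,233 233,19 19,242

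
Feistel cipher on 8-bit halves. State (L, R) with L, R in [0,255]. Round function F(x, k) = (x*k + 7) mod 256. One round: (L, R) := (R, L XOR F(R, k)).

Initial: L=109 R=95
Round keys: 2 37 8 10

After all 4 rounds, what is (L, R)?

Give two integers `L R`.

Round 1 (k=2): L=95 R=168
Round 2 (k=37): L=168 R=16
Round 3 (k=8): L=16 R=47
Round 4 (k=10): L=47 R=205

Answer: 47 205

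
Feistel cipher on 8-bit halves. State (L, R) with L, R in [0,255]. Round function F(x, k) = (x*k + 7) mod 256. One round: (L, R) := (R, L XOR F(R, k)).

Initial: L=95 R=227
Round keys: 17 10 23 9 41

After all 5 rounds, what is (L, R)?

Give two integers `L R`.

Answer: 69 76

Derivation:
Round 1 (k=17): L=227 R=69
Round 2 (k=10): L=69 R=90
Round 3 (k=23): L=90 R=88
Round 4 (k=9): L=88 R=69
Round 5 (k=41): L=69 R=76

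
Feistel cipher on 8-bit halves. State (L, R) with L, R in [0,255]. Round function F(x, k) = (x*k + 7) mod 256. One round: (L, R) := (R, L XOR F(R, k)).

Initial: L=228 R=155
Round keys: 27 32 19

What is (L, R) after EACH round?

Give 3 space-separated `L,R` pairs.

Answer: 155,132 132,28 28,159

Derivation:
Round 1 (k=27): L=155 R=132
Round 2 (k=32): L=132 R=28
Round 3 (k=19): L=28 R=159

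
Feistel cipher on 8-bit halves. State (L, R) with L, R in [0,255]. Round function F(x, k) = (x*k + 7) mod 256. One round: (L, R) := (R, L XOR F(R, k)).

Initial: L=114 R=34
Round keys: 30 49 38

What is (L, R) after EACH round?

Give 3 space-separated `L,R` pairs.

Answer: 34,113 113,138 138,242

Derivation:
Round 1 (k=30): L=34 R=113
Round 2 (k=49): L=113 R=138
Round 3 (k=38): L=138 R=242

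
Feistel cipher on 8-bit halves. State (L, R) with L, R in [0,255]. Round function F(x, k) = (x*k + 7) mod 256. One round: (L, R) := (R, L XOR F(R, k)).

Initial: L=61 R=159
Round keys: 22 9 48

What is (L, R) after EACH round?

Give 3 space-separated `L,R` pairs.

Round 1 (k=22): L=159 R=140
Round 2 (k=9): L=140 R=108
Round 3 (k=48): L=108 R=203

Answer: 159,140 140,108 108,203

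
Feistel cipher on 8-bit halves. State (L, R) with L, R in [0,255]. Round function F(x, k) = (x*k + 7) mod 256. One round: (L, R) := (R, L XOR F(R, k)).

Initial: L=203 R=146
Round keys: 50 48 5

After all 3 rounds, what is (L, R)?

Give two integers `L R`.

Round 1 (k=50): L=146 R=64
Round 2 (k=48): L=64 R=149
Round 3 (k=5): L=149 R=176

Answer: 149 176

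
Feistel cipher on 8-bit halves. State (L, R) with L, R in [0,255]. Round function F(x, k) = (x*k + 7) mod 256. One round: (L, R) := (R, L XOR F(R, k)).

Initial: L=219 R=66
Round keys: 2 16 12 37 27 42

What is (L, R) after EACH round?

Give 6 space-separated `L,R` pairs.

Round 1 (k=2): L=66 R=80
Round 2 (k=16): L=80 R=69
Round 3 (k=12): L=69 R=19
Round 4 (k=37): L=19 R=131
Round 5 (k=27): L=131 R=203
Round 6 (k=42): L=203 R=214

Answer: 66,80 80,69 69,19 19,131 131,203 203,214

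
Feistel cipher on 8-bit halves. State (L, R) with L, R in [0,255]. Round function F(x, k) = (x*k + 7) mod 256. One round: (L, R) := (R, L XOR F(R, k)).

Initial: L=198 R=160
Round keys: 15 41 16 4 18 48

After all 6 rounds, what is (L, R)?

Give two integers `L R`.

Answer: 115 120

Derivation:
Round 1 (k=15): L=160 R=161
Round 2 (k=41): L=161 R=112
Round 3 (k=16): L=112 R=166
Round 4 (k=4): L=166 R=239
Round 5 (k=18): L=239 R=115
Round 6 (k=48): L=115 R=120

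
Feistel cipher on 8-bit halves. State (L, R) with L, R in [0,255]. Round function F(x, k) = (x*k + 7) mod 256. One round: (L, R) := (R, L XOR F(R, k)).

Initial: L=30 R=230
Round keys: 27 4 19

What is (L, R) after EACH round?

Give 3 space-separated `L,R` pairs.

Answer: 230,87 87,133 133,177

Derivation:
Round 1 (k=27): L=230 R=87
Round 2 (k=4): L=87 R=133
Round 3 (k=19): L=133 R=177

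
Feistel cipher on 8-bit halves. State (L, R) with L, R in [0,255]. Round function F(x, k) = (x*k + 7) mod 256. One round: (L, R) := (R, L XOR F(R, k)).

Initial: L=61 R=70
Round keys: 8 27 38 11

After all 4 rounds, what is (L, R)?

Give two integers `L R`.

Answer: 83 203

Derivation:
Round 1 (k=8): L=70 R=10
Round 2 (k=27): L=10 R=83
Round 3 (k=38): L=83 R=83
Round 4 (k=11): L=83 R=203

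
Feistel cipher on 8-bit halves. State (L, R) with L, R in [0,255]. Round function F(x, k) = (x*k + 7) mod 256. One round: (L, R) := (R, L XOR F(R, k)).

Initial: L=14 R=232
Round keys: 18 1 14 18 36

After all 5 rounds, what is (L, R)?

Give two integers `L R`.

Answer: 203 189

Derivation:
Round 1 (k=18): L=232 R=89
Round 2 (k=1): L=89 R=136
Round 3 (k=14): L=136 R=46
Round 4 (k=18): L=46 R=203
Round 5 (k=36): L=203 R=189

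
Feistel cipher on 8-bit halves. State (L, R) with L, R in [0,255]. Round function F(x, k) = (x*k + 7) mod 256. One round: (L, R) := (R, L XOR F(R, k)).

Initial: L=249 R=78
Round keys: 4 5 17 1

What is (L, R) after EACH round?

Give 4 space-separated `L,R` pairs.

Answer: 78,198 198,171 171,164 164,0

Derivation:
Round 1 (k=4): L=78 R=198
Round 2 (k=5): L=198 R=171
Round 3 (k=17): L=171 R=164
Round 4 (k=1): L=164 R=0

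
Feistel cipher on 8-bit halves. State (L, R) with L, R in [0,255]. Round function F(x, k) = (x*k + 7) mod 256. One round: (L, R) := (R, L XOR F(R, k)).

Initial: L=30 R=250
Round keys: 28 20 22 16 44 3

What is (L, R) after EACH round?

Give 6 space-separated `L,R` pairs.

Answer: 250,65 65,225 225,28 28,38 38,147 147,230

Derivation:
Round 1 (k=28): L=250 R=65
Round 2 (k=20): L=65 R=225
Round 3 (k=22): L=225 R=28
Round 4 (k=16): L=28 R=38
Round 5 (k=44): L=38 R=147
Round 6 (k=3): L=147 R=230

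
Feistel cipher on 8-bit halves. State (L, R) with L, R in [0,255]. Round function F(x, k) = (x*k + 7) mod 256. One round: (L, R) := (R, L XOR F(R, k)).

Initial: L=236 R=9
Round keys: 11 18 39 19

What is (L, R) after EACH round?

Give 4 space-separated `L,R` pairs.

Answer: 9,134 134,122 122,27 27,114

Derivation:
Round 1 (k=11): L=9 R=134
Round 2 (k=18): L=134 R=122
Round 3 (k=39): L=122 R=27
Round 4 (k=19): L=27 R=114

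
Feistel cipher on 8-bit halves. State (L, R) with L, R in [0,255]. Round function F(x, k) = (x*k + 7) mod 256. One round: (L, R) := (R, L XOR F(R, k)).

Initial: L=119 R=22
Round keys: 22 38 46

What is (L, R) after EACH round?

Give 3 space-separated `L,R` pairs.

Answer: 22,156 156,57 57,217

Derivation:
Round 1 (k=22): L=22 R=156
Round 2 (k=38): L=156 R=57
Round 3 (k=46): L=57 R=217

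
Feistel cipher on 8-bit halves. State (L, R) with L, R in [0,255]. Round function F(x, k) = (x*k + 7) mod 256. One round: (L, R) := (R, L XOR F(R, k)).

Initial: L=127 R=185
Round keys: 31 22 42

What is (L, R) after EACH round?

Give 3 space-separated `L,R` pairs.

Answer: 185,17 17,196 196,62

Derivation:
Round 1 (k=31): L=185 R=17
Round 2 (k=22): L=17 R=196
Round 3 (k=42): L=196 R=62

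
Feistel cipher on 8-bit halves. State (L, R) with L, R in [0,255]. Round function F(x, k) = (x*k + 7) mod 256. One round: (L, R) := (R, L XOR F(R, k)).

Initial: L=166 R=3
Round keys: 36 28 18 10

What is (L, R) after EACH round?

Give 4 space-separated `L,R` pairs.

Answer: 3,213 213,80 80,114 114,43

Derivation:
Round 1 (k=36): L=3 R=213
Round 2 (k=28): L=213 R=80
Round 3 (k=18): L=80 R=114
Round 4 (k=10): L=114 R=43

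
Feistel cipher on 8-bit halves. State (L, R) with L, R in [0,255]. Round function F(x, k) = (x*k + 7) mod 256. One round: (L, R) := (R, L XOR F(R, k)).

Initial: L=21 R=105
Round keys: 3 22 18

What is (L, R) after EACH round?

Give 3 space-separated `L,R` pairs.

Round 1 (k=3): L=105 R=87
Round 2 (k=22): L=87 R=232
Round 3 (k=18): L=232 R=0

Answer: 105,87 87,232 232,0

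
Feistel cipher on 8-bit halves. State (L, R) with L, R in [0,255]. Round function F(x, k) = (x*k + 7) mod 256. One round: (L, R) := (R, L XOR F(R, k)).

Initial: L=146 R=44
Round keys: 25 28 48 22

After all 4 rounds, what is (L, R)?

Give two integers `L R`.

Answer: 22 228

Derivation:
Round 1 (k=25): L=44 R=193
Round 2 (k=28): L=193 R=15
Round 3 (k=48): L=15 R=22
Round 4 (k=22): L=22 R=228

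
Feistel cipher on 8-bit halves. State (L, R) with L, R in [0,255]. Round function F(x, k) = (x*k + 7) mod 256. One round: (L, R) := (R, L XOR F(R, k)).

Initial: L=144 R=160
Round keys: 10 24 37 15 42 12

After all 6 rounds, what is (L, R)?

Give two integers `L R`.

Round 1 (k=10): L=160 R=215
Round 2 (k=24): L=215 R=143
Round 3 (k=37): L=143 R=101
Round 4 (k=15): L=101 R=125
Round 5 (k=42): L=125 R=236
Round 6 (k=12): L=236 R=106

Answer: 236 106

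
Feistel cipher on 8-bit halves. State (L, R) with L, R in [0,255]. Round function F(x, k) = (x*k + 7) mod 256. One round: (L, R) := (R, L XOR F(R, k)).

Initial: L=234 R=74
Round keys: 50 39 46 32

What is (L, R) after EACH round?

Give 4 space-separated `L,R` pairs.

Answer: 74,145 145,84 84,142 142,147

Derivation:
Round 1 (k=50): L=74 R=145
Round 2 (k=39): L=145 R=84
Round 3 (k=46): L=84 R=142
Round 4 (k=32): L=142 R=147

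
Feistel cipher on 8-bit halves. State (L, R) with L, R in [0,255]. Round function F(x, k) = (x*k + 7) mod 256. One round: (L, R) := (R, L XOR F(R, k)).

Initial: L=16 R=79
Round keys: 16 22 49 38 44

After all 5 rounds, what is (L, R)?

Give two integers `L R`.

Answer: 221 177

Derivation:
Round 1 (k=16): L=79 R=231
Round 2 (k=22): L=231 R=174
Round 3 (k=49): L=174 R=178
Round 4 (k=38): L=178 R=221
Round 5 (k=44): L=221 R=177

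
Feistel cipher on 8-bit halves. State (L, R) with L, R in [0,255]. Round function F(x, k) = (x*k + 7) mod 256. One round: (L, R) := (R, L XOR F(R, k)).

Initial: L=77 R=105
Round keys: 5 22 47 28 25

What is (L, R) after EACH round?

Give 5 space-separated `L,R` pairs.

Answer: 105,89 89,196 196,90 90,27 27,240

Derivation:
Round 1 (k=5): L=105 R=89
Round 2 (k=22): L=89 R=196
Round 3 (k=47): L=196 R=90
Round 4 (k=28): L=90 R=27
Round 5 (k=25): L=27 R=240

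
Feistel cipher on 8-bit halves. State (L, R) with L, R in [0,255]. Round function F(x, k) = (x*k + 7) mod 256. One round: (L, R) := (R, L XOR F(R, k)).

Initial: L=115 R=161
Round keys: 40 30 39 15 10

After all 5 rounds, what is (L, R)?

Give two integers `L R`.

Answer: 172 42

Derivation:
Round 1 (k=40): L=161 R=92
Round 2 (k=30): L=92 R=110
Round 3 (k=39): L=110 R=149
Round 4 (k=15): L=149 R=172
Round 5 (k=10): L=172 R=42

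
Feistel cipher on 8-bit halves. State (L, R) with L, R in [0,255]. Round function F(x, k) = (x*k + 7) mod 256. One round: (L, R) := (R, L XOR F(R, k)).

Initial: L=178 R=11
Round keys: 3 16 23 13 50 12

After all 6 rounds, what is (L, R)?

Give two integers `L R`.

Answer: 214 215

Derivation:
Round 1 (k=3): L=11 R=154
Round 2 (k=16): L=154 R=172
Round 3 (k=23): L=172 R=225
Round 4 (k=13): L=225 R=216
Round 5 (k=50): L=216 R=214
Round 6 (k=12): L=214 R=215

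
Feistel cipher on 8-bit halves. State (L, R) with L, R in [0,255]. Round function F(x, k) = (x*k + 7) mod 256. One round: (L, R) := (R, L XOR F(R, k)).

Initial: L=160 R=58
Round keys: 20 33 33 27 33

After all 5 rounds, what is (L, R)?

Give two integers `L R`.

Answer: 87 162

Derivation:
Round 1 (k=20): L=58 R=47
Round 2 (k=33): L=47 R=44
Round 3 (k=33): L=44 R=156
Round 4 (k=27): L=156 R=87
Round 5 (k=33): L=87 R=162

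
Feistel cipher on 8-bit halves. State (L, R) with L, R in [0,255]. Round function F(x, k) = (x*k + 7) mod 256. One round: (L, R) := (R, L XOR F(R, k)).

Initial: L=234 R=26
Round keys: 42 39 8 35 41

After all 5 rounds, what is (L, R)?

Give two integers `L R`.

Round 1 (k=42): L=26 R=161
Round 2 (k=39): L=161 R=148
Round 3 (k=8): L=148 R=6
Round 4 (k=35): L=6 R=77
Round 5 (k=41): L=77 R=90

Answer: 77 90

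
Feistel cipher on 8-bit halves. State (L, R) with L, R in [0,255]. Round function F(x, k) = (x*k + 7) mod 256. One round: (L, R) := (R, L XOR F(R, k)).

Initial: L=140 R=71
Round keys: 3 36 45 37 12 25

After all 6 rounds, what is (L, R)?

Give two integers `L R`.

Answer: 104 181

Derivation:
Round 1 (k=3): L=71 R=80
Round 2 (k=36): L=80 R=0
Round 3 (k=45): L=0 R=87
Round 4 (k=37): L=87 R=154
Round 5 (k=12): L=154 R=104
Round 6 (k=25): L=104 R=181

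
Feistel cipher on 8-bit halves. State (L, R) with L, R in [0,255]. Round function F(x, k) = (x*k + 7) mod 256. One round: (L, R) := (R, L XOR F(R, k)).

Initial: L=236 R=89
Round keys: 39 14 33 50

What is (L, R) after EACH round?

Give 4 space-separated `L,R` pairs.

Round 1 (k=39): L=89 R=122
Round 2 (k=14): L=122 R=234
Round 3 (k=33): L=234 R=75
Round 4 (k=50): L=75 R=71

Answer: 89,122 122,234 234,75 75,71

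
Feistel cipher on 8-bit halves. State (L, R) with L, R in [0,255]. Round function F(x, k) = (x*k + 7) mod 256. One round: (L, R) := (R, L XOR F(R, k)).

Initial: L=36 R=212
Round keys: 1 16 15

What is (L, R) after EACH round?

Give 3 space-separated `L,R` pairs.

Round 1 (k=1): L=212 R=255
Round 2 (k=16): L=255 R=35
Round 3 (k=15): L=35 R=235

Answer: 212,255 255,35 35,235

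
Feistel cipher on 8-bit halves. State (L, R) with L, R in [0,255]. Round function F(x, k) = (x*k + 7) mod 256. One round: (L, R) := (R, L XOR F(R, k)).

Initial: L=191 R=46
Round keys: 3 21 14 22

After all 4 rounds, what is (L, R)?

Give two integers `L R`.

Answer: 95 210

Derivation:
Round 1 (k=3): L=46 R=46
Round 2 (k=21): L=46 R=227
Round 3 (k=14): L=227 R=95
Round 4 (k=22): L=95 R=210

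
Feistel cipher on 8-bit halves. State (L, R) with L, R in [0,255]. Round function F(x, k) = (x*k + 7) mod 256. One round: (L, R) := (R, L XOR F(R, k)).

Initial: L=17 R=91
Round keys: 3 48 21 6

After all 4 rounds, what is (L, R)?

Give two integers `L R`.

Round 1 (k=3): L=91 R=9
Round 2 (k=48): L=9 R=236
Round 3 (k=21): L=236 R=106
Round 4 (k=6): L=106 R=111

Answer: 106 111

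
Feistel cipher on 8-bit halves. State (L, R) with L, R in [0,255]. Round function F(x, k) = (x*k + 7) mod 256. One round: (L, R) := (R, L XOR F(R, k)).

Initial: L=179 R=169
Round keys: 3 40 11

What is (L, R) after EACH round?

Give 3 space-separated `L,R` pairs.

Answer: 169,177 177,6 6,248

Derivation:
Round 1 (k=3): L=169 R=177
Round 2 (k=40): L=177 R=6
Round 3 (k=11): L=6 R=248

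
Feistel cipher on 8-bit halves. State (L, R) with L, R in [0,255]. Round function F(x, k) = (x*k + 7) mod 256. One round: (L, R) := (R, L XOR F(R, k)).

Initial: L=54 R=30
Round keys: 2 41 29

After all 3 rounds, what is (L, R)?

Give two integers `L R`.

Answer: 218 204

Derivation:
Round 1 (k=2): L=30 R=117
Round 2 (k=41): L=117 R=218
Round 3 (k=29): L=218 R=204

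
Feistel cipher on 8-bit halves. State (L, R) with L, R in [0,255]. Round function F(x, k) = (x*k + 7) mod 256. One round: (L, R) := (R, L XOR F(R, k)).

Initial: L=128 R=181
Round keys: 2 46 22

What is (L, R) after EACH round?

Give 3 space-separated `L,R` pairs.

Round 1 (k=2): L=181 R=241
Round 2 (k=46): L=241 R=224
Round 3 (k=22): L=224 R=182

Answer: 181,241 241,224 224,182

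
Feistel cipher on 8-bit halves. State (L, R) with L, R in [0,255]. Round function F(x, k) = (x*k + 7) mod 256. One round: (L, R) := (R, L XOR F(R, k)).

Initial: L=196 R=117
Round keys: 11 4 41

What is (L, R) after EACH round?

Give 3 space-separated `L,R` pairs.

Round 1 (k=11): L=117 R=202
Round 2 (k=4): L=202 R=90
Round 3 (k=41): L=90 R=187

Answer: 117,202 202,90 90,187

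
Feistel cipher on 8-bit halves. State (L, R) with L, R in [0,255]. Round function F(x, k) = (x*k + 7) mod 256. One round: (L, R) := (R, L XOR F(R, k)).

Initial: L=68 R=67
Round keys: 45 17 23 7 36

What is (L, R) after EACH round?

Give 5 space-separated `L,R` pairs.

Answer: 67,138 138,114 114,207 207,194 194,128

Derivation:
Round 1 (k=45): L=67 R=138
Round 2 (k=17): L=138 R=114
Round 3 (k=23): L=114 R=207
Round 4 (k=7): L=207 R=194
Round 5 (k=36): L=194 R=128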